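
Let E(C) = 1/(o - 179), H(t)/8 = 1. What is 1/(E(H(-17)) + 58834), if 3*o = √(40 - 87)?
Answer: 16968665333/998334361420157 + 3*I*√47/998334361420157 ≈ 1.6997e-5 + 2.0601e-14*I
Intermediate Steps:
o = I*√47/3 (o = √(40 - 87)/3 = √(-47)/3 = (I*√47)/3 = I*√47/3 ≈ 2.2852*I)
H(t) = 8 (H(t) = 8*1 = 8)
E(C) = 1/(-179 + I*√47/3) (E(C) = 1/(I*√47/3 - 179) = 1/(-179 + I*√47/3))
1/(E(H(-17)) + 58834) = 1/((-1611/288416 - 3*I*√47/288416) + 58834) = 1/(16968665333/288416 - 3*I*√47/288416)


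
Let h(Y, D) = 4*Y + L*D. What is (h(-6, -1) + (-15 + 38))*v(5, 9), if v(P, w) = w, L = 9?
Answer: -90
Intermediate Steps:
h(Y, D) = 4*Y + 9*D
(h(-6, -1) + (-15 + 38))*v(5, 9) = ((4*(-6) + 9*(-1)) + (-15 + 38))*9 = ((-24 - 9) + 23)*9 = (-33 + 23)*9 = -10*9 = -90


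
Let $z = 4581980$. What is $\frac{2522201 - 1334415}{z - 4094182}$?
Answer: $\frac{593893}{243899} \approx 2.435$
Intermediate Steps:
$\frac{2522201 - 1334415}{z - 4094182} = \frac{2522201 - 1334415}{4581980 - 4094182} = \frac{1187786}{487798} = 1187786 \cdot \frac{1}{487798} = \frac{593893}{243899}$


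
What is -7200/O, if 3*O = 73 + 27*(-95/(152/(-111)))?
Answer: -172800/15569 ≈ -11.099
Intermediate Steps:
O = 15569/24 (O = (73 + 27*(-95/(152/(-111))))/3 = (73 + 27*(-95/(152*(-1/111))))/3 = (73 + 27*(-95/(-152/111)))/3 = (73 + 27*(-95*(-111/152)))/3 = (73 + 27*(555/8))/3 = (73 + 14985/8)/3 = (1/3)*(15569/8) = 15569/24 ≈ 648.71)
-7200/O = -7200/15569/24 = -7200*24/15569 = -172800/15569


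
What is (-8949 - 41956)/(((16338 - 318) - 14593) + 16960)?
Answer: -50905/18387 ≈ -2.7685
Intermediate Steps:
(-8949 - 41956)/(((16338 - 318) - 14593) + 16960) = -50905/((16020 - 14593) + 16960) = -50905/(1427 + 16960) = -50905/18387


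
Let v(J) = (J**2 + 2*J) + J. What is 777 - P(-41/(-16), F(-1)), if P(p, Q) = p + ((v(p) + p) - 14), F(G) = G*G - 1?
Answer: 197535/256 ≈ 771.62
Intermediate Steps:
F(G) = -1 + G**2 (F(G) = G**2 - 1 = -1 + G**2)
v(J) = J**2 + 3*J
P(p, Q) = -14 + 2*p + p*(3 + p) (P(p, Q) = p + ((p*(3 + p) + p) - 14) = p + ((p + p*(3 + p)) - 14) = p + (-14 + p + p*(3 + p)) = -14 + 2*p + p*(3 + p))
777 - P(-41/(-16), F(-1)) = 777 - (-14 + (-41/(-16))**2 + 5*(-41/(-16))) = 777 - (-14 + (-41*(-1/16))**2 + 5*(-41*(-1/16))) = 777 - (-14 + (41/16)**2 + 5*(41/16)) = 777 - (-14 + 1681/256 + 205/16) = 777 - 1*1377/256 = 777 - 1377/256 = 197535/256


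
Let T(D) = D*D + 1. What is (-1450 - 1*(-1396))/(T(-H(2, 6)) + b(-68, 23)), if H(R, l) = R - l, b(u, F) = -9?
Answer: -27/4 ≈ -6.7500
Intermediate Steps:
T(D) = 1 + D**2 (T(D) = D**2 + 1 = 1 + D**2)
(-1450 - 1*(-1396))/(T(-H(2, 6)) + b(-68, 23)) = (-1450 - 1*(-1396))/((1 + (-(2 - 1*6))**2) - 9) = (-1450 + 1396)/((1 + (-(2 - 6))**2) - 9) = -54/((1 + (-1*(-4))**2) - 9) = -54/((1 + 4**2) - 9) = -54/((1 + 16) - 9) = -54/(17 - 9) = -54/8 = -54*1/8 = -27/4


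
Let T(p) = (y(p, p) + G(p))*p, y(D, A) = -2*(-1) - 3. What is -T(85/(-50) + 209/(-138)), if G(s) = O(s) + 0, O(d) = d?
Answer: -1612486/119025 ≈ -13.547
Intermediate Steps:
G(s) = s (G(s) = s + 0 = s)
y(D, A) = -1 (y(D, A) = 2 - 3 = -1)
T(p) = p*(-1 + p) (T(p) = (-1 + p)*p = p*(-1 + p))
-T(85/(-50) + 209/(-138)) = -(85/(-50) + 209/(-138))*(-1 + (85/(-50) + 209/(-138))) = -(85*(-1/50) + 209*(-1/138))*(-1 + (85*(-1/50) + 209*(-1/138))) = -(-17/10 - 209/138)*(-1 + (-17/10 - 209/138)) = -(-1109)*(-1 - 1109/345)/345 = -(-1109)*(-1454)/(345*345) = -1*1612486/119025 = -1612486/119025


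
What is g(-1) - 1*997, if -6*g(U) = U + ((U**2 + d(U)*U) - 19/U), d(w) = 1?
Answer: -1000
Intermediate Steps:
g(U) = -U/3 - U**2/6 + 19/(6*U) (g(U) = -(U + ((U**2 + 1*U) - 19/U))/6 = -(U + ((U**2 + U) - 19/U))/6 = -(U + ((U + U**2) - 19/U))/6 = -(U + (U + U**2 - 19/U))/6 = -(U**2 - 19/U + 2*U)/6 = -U/3 - U**2/6 + 19/(6*U))
g(-1) - 1*997 = (1/6)*(19 - 1*(-1)**2*(2 - 1))/(-1) - 1*997 = (1/6)*(-1)*(19 - 1*1*1) - 997 = (1/6)*(-1)*(19 - 1) - 997 = (1/6)*(-1)*18 - 997 = -3 - 997 = -1000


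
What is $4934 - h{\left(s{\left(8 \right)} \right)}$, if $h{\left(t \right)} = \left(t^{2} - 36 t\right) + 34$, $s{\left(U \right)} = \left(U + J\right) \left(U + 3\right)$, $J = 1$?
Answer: $-1337$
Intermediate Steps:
$s{\left(U \right)} = \left(1 + U\right) \left(3 + U\right)$ ($s{\left(U \right)} = \left(U + 1\right) \left(U + 3\right) = \left(1 + U\right) \left(3 + U\right)$)
$h{\left(t \right)} = 34 + t^{2} - 36 t$
$4934 - h{\left(s{\left(8 \right)} \right)} = 4934 - \left(34 + \left(3 + 8^{2} + 4 \cdot 8\right)^{2} - 36 \left(3 + 8^{2} + 4 \cdot 8\right)\right) = 4934 - \left(34 + \left(3 + 64 + 32\right)^{2} - 36 \left(3 + 64 + 32\right)\right) = 4934 - \left(34 + 99^{2} - 3564\right) = 4934 - \left(34 + 9801 - 3564\right) = 4934 - 6271 = -1337$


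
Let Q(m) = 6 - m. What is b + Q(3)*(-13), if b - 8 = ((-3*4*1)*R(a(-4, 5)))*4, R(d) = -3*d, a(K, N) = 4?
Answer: 545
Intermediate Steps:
b = 584 (b = 8 + ((-3*4*1)*(-3*4))*4 = 8 + (-12*1*(-12))*4 = 8 - 12*(-12)*4 = 8 + 144*4 = 8 + 576 = 584)
b + Q(3)*(-13) = 584 + (6 - 1*3)*(-13) = 584 + (6 - 3)*(-13) = 584 + 3*(-13) = 584 - 39 = 545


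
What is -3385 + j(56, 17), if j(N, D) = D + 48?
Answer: -3320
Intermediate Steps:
j(N, D) = 48 + D
-3385 + j(56, 17) = -3385 + (48 + 17) = -3385 + 65 = -3320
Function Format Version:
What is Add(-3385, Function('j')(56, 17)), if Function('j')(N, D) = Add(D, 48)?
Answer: -3320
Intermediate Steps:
Function('j')(N, D) = Add(48, D)
Add(-3385, Function('j')(56, 17)) = Add(-3385, Add(48, 17)) = Add(-3385, 65) = -3320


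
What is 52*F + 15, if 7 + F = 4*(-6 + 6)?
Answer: -349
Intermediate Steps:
F = -7 (F = -7 + 4*(-6 + 6) = -7 + 4*0 = -7 + 0 = -7)
52*F + 15 = 52*(-7) + 15 = -364 + 15 = -349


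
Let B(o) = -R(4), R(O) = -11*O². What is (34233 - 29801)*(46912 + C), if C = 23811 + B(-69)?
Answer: 314224368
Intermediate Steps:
B(o) = 176 (B(o) = -(-11)*4² = -(-11)*16 = -1*(-176) = 176)
C = 23987 (C = 23811 + 176 = 23987)
(34233 - 29801)*(46912 + C) = (34233 - 29801)*(46912 + 23987) = 4432*70899 = 314224368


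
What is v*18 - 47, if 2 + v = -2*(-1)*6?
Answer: 133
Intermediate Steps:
v = 10 (v = -2 - 2*(-1)*6 = -2 + 2*6 = -2 + 12 = 10)
v*18 - 47 = 10*18 - 47 = 180 - 47 = 133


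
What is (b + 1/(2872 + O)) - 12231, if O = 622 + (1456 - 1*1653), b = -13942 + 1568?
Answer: -81122684/3297 ≈ -24605.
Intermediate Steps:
b = -12374
O = 425 (O = 622 + (1456 - 1653) = 622 - 197 = 425)
(b + 1/(2872 + O)) - 12231 = (-12374 + 1/(2872 + 425)) - 12231 = (-12374 + 1/3297) - 12231 = -40797077/3297 - 12231 = -81122684/3297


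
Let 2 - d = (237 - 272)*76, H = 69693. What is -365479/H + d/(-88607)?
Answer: -32569520519/6175287651 ≈ -5.2742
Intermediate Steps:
d = 2662 (d = 2 - (237 - 272)*76 = 2 - (-35)*76 = 2 - 1*(-2660) = 2 + 2660 = 2662)
-365479/H + d/(-88607) = -365479/69693 + 2662/(-88607) = -365479*1/69693 + 2662*(-1/88607) = -365479/69693 - 2662/88607 = -32569520519/6175287651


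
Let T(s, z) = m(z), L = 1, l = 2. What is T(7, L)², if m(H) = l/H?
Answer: 4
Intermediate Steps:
m(H) = 2/H
T(s, z) = 2/z
T(7, L)² = (2/1)² = (2*1)² = 2² = 4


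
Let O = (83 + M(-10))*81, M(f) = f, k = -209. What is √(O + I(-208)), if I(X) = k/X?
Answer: √15991469/52 ≈ 76.903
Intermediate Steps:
I(X) = -209/X
O = 5913 (O = (83 - 10)*81 = 73*81 = 5913)
√(O + I(-208)) = √(5913 - 209/(-208)) = √(5913 - 209*(-1/208)) = √(5913 + 209/208) = √(1230113/208) = √15991469/52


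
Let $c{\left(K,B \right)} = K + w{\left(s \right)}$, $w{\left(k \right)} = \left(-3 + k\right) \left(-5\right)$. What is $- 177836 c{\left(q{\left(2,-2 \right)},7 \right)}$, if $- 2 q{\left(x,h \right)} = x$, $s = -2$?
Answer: $-4268064$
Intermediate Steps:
$q{\left(x,h \right)} = - \frac{x}{2}$
$w{\left(k \right)} = 15 - 5 k$
$c{\left(K,B \right)} = 25 + K$ ($c{\left(K,B \right)} = K + \left(15 - -10\right) = K + \left(15 + 10\right) = K + 25 = 25 + K$)
$- 177836 c{\left(q{\left(2,-2 \right)},7 \right)} = - 177836 \left(25 - 1\right) = \left(-177836\right) 24 = -4268064$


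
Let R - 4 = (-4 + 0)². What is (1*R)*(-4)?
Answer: -80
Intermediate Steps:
R = 20 (R = 4 + (-4 + 0)² = 4 + (-4)² = 4 + 16 = 20)
(1*R)*(-4) = (1*20)*(-4) = 20*(-4) = -80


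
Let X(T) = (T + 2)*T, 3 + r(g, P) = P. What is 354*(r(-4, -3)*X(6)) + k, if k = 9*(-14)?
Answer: -102078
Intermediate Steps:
r(g, P) = -3 + P
X(T) = T*(2 + T) (X(T) = (2 + T)*T = T*(2 + T))
k = -126
354*(r(-4, -3)*X(6)) + k = 354*((-3 - 3)*(6*(2 + 6))) - 126 = 354*(-36*8) - 126 = 354*(-6*48) - 126 = 354*(-288) - 126 = -101952 - 126 = -102078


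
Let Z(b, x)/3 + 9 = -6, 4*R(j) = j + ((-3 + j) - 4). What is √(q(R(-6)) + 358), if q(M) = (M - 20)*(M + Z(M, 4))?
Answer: √25429/4 ≈ 39.866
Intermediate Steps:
R(j) = -7/4 + j/2 (R(j) = (j + ((-3 + j) - 4))/4 = (j + (-7 + j))/4 = (-7 + 2*j)/4 = -7/4 + j/2)
Z(b, x) = -45 (Z(b, x) = -27 + 3*(-6) = -27 - 18 = -45)
q(M) = (-45 + M)*(-20 + M) (q(M) = (M - 20)*(M - 45) = (-20 + M)*(-45 + M) = (-45 + M)*(-20 + M))
√(q(R(-6)) + 358) = √((900 + (-7/4 + (½)*(-6))² - 65*(-7/4 + (½)*(-6))) + 358) = √((900 + (-7/4 - 3)² - 65*(-7/4 - 3)) + 358) = √((900 + (-19/4)² - 65*(-19/4)) + 358) = √((900 + 361/16 + 1235/4) + 358) = √(19701/16 + 358) = √(25429/16) = √25429/4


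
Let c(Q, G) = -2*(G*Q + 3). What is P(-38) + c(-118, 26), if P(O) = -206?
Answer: 5924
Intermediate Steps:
c(Q, G) = -6 - 2*G*Q (c(Q, G) = -2*(3 + G*Q) = -6 - 2*G*Q)
P(-38) + c(-118, 26) = -206 + (-6 - 2*26*(-118)) = -206 + (-6 + 6136) = -206 + 6130 = 5924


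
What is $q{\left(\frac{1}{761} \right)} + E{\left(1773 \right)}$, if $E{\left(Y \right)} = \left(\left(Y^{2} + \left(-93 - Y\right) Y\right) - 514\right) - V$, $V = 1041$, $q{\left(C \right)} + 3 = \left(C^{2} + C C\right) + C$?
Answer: $- \frac{96392952324}{579121} \approx -1.6645 \cdot 10^{5}$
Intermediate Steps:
$q{\left(C \right)} = -3 + C + 2 C^{2}$ ($q{\left(C \right)} = -3 + \left(\left(C^{2} + C C\right) + C\right) = -3 + \left(\left(C^{2} + C^{2}\right) + C\right) = -3 + \left(2 C^{2} + C\right) = -3 + \left(C + 2 C^{2}\right) = -3 + C + 2 C^{2}$)
$E{\left(Y \right)} = -1555 + Y^{2} + Y \left(-93 - Y\right)$ ($E{\left(Y \right)} = \left(\left(Y^{2} + \left(-93 - Y\right) Y\right) - 514\right) - 1041 = \left(\left(Y^{2} + Y \left(-93 - Y\right)\right) - 514\right) - 1041 = \left(-514 + Y^{2} + Y \left(-93 - Y\right)\right) - 1041 = -1555 + Y^{2} + Y \left(-93 - Y\right)$)
$q{\left(\frac{1}{761} \right)} + E{\left(1773 \right)} = \left(-3 + \frac{1}{761} + 2 \left(\frac{1}{761}\right)^{2}\right) - 166444 = \left(-3 + \frac{1}{761} + \frac{2}{579121}\right) - 166444 = - \frac{1736600}{579121} - 166444 = - \frac{96392952324}{579121}$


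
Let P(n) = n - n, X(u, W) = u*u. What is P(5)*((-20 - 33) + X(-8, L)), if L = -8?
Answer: 0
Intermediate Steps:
X(u, W) = u**2
P(n) = 0
P(5)*((-20 - 33) + X(-8, L)) = 0*((-20 - 33) + (-8)**2) = 0*(-53 + 64) = 0*11 = 0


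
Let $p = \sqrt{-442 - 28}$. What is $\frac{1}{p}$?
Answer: $- \frac{i \sqrt{470}}{470} \approx - 0.046127 i$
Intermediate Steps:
$p = i \sqrt{470}$ ($p = \sqrt{-442 - 28} = \sqrt{-470} = i \sqrt{470} \approx 21.679 i$)
$\frac{1}{p} = \frac{1}{i \sqrt{470}} = - \frac{i \sqrt{470}}{470}$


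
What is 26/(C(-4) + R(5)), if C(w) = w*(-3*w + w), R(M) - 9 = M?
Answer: -13/9 ≈ -1.4444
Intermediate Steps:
R(M) = 9 + M
C(w) = -2*w² (C(w) = w*(-2*w) = -2*w²)
26/(C(-4) + R(5)) = 26/(-2*(-4)² + (9 + 5)) = 26/(-2*16 + 14) = 26/(-32 + 14) = 26/(-18) = -1/18*26 = -13/9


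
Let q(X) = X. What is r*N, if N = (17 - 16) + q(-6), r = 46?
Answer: -230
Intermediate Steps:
N = -5 (N = (17 - 16) - 6 = 1 - 6 = -5)
r*N = 46*(-5) = -230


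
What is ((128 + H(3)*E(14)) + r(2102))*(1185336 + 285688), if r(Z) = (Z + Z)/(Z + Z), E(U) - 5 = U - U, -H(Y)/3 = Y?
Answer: 123566016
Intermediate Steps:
H(Y) = -3*Y
E(U) = 5 (E(U) = 5 + (U - U) = 5 + 0 = 5)
r(Z) = 1 (r(Z) = (2*Z)/((2*Z)) = (2*Z)*(1/(2*Z)) = 1)
((128 + H(3)*E(14)) + r(2102))*(1185336 + 285688) = ((128 - 3*3*5) + 1)*(1185336 + 285688) = ((128 - 9*5) + 1)*1471024 = ((128 - 45) + 1)*1471024 = (83 + 1)*1471024 = 84*1471024 = 123566016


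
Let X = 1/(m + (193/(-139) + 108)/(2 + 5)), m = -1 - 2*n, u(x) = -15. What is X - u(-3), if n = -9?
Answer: 67339/4480 ≈ 15.031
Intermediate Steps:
m = 17 (m = -1 - 2*(-9) = -1 + 18 = 17)
X = 139/4480 (X = 1/(17 + (193/(-139) + 108)/(2 + 5)) = 1/(17 + (193*(-1/139) + 108)/7) = 1/(17 + (-193/139 + 108)*(⅐)) = 1/(17 + (14819/139)*(⅐)) = 1/(17 + 2117/139) = 1/(4480/139) = 139/4480 ≈ 0.031027)
X - u(-3) = 139/4480 - 1*(-15) = 139/4480 + 15 = 67339/4480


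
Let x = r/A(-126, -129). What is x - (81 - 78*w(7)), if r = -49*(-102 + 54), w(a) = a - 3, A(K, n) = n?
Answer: 9149/43 ≈ 212.77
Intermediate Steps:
w(a) = -3 + a
r = 2352 (r = -49*(-48) = 2352)
x = -784/43 (x = 2352/(-129) = 2352*(-1/129) = -784/43 ≈ -18.233)
x - (81 - 78*w(7)) = -784/43 - (81 - 78*(-3 + 7)) = -784/43 - (81 - 78*4) = -784/43 - (81 - 312) = -784/43 - 1*(-231) = -784/43 + 231 = 9149/43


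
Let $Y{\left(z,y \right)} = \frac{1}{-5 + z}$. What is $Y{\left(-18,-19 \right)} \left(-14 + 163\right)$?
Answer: $- \frac{149}{23} \approx -6.4783$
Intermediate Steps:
$Y{\left(-18,-19 \right)} \left(-14 + 163\right) = \frac{-14 + 163}{-5 - 18} = \frac{1}{-23} \cdot 149 = \left(- \frac{1}{23}\right) 149 = - \frac{149}{23}$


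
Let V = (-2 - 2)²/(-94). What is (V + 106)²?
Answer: 24740676/2209 ≈ 11200.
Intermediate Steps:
V = -8/47 (V = (-4)²*(-1/94) = 16*(-1/94) = -8/47 ≈ -0.17021)
(V + 106)² = (-8/47 + 106)² = (4974/47)² = 24740676/2209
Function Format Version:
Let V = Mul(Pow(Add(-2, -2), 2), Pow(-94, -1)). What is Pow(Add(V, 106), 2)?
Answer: Rational(24740676, 2209) ≈ 11200.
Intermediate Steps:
V = Rational(-8, 47) (V = Mul(Pow(-4, 2), Rational(-1, 94)) = Mul(16, Rational(-1, 94)) = Rational(-8, 47) ≈ -0.17021)
Pow(Add(V, 106), 2) = Pow(Add(Rational(-8, 47), 106), 2) = Pow(Rational(4974, 47), 2) = Rational(24740676, 2209)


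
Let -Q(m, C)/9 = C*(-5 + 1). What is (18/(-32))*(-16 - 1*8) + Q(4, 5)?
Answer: 387/2 ≈ 193.50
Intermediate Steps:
Q(m, C) = 36*C (Q(m, C) = -9*C*(-5 + 1) = -9*C*(-4) = -(-36)*C = 36*C)
(18/(-32))*(-16 - 1*8) + Q(4, 5) = (18/(-32))*(-16 - 1*8) + 36*5 = (18*(-1/32))*(-16 - 8) + 180 = -9/16*(-24) + 180 = 27/2 + 180 = 387/2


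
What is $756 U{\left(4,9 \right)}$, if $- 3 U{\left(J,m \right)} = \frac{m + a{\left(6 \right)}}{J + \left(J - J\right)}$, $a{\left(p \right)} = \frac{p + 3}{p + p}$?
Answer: $- \frac{2457}{4} \approx -614.25$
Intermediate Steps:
$a{\left(p \right)} = \frac{3 + p}{2 p}$
$U{\left(J,m \right)} = - \frac{\frac{3}{4} + m}{3 J}$ ($U{\left(J,m \right)} = - \frac{\left(m + \frac{3 + 6}{2 \cdot 6}\right) \frac{1}{J + \left(J - J\right)}}{3} = - \frac{\left(m + \frac{1}{2} \cdot \frac{1}{6} \cdot 9\right) \frac{1}{J + 0}}{3} = - \frac{\left(m + \frac{3}{4}\right) \frac{1}{J}}{3} = - \frac{\left(\frac{3}{4} + m\right) \frac{1}{J}}{3} = - \frac{\frac{1}{J} \left(\frac{3}{4} + m\right)}{3} = - \frac{\frac{3}{4} + m}{3 J}$)
$756 U{\left(4,9 \right)} = 756 \frac{-3 - 36}{12 \cdot 4} = 756 \cdot \frac{1}{12} \cdot \frac{1}{4} \left(-3 - 36\right) = 756 \cdot \frac{1}{12} \cdot \frac{1}{4} \left(-39\right) = 756 \left(- \frac{13}{16}\right) = - \frac{2457}{4}$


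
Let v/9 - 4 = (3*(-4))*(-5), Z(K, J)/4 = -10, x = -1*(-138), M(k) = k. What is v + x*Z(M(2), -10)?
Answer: -4944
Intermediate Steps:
x = 138
Z(K, J) = -40 (Z(K, J) = 4*(-10) = -40)
v = 576 (v = 36 + 9*((3*(-4))*(-5)) = 36 + 9*(-12*(-5)) = 36 + 9*60 = 36 + 540 = 576)
v + x*Z(M(2), -10) = 576 + 138*(-40) = 576 - 5520 = -4944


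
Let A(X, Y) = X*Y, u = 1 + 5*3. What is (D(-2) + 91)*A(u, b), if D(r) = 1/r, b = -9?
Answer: -13032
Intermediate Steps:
u = 16 (u = 1 + 15 = 16)
(D(-2) + 91)*A(u, b) = (1/(-2) + 91)*(16*(-9)) = (-½ + 91)*(-144) = (181/2)*(-144) = -13032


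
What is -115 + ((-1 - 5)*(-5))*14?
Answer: 305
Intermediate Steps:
-115 + ((-1 - 5)*(-5))*14 = -115 - 6*(-5)*14 = -115 + 30*14 = -115 + 420 = 305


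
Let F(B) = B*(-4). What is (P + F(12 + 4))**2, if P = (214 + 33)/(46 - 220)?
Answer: 129572689/30276 ≈ 4279.7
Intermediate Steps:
F(B) = -4*B
P = -247/174 (P = 247/(-174) = 247*(-1/174) = -247/174 ≈ -1.4195)
(P + F(12 + 4))**2 = (-247/174 - 4*(12 + 4))**2 = (-247/174 - 4*16)**2 = (-247/174 - 64)**2 = (-11383/174)**2 = 129572689/30276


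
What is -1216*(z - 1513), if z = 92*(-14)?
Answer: 3406016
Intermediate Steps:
z = -1288
-1216*(z - 1513) = -1216*(-1288 - 1513) = -1216*(-2801) = 3406016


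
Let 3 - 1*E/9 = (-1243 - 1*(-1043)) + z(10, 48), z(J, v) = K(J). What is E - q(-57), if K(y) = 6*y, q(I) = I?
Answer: 1344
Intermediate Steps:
z(J, v) = 6*J
E = 1287 (E = 27 - 9*((-1243 - 1*(-1043)) + 6*10) = 27 - 9*((-1243 + 1043) + 60) = 27 - 9*(-200 + 60) = 27 - 9*(-140) = 27 + 1260 = 1287)
E - q(-57) = 1287 - 1*(-57) = 1287 + 57 = 1344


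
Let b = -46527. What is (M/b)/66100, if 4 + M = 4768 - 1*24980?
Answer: 5054/768858675 ≈ 6.5734e-6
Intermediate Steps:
M = -20216 (M = -4 + (4768 - 1*24980) = -4 + (4768 - 24980) = -4 - 20212 = -20216)
(M/b)/66100 = -20216/(-46527)/66100 = -20216*(-1/46527)*(1/66100) = (20216/46527)*(1/66100) = 5054/768858675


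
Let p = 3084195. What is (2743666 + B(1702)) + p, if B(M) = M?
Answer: 5829563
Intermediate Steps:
(2743666 + B(1702)) + p = (2743666 + 1702) + 3084195 = 2745368 + 3084195 = 5829563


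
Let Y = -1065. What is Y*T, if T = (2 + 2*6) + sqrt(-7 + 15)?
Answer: -14910 - 2130*sqrt(2) ≈ -17922.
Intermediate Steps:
T = 14 + 2*sqrt(2) (T = (2 + 12) + sqrt(8) = 14 + 2*sqrt(2) ≈ 16.828)
Y*T = -1065*(14 + 2*sqrt(2)) = -14910 - 2130*sqrt(2)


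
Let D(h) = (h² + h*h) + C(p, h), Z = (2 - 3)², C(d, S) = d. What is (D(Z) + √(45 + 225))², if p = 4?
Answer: 306 + 36*√30 ≈ 503.18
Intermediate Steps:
Z = 1 (Z = (-1)² = 1)
D(h) = 4 + 2*h² (D(h) = (h² + h*h) + 4 = (h² + h²) + 4 = 2*h² + 4 = 4 + 2*h²)
(D(Z) + √(45 + 225))² = ((4 + 2*1²) + √(45 + 225))² = ((4 + 2*1) + √270)² = ((4 + 2) + 3*√30)² = (6 + 3*√30)²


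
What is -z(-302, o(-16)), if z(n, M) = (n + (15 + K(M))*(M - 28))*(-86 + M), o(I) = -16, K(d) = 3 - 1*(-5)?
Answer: -134028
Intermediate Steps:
K(d) = 8 (K(d) = 3 + 5 = 8)
z(n, M) = (-86 + M)*(-644 + n + 23*M) (z(n, M) = (n + (15 + 8)*(M - 28))*(-86 + M) = (n + 23*(-28 + M))*(-86 + M) = (n + (-644 + 23*M))*(-86 + M) = (-644 + n + 23*M)*(-86 + M) = (-86 + M)*(-644 + n + 23*M))
-z(-302, o(-16)) = -(55384 - 2622*(-16) - 86*(-302) + 23*(-16)² - 16*(-302)) = -(55384 + 41952 + 25972 + 23*256 + 4832) = -(55384 + 41952 + 25972 + 5888 + 4832) = -1*134028 = -134028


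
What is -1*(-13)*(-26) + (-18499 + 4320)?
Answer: -14517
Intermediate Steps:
-1*(-13)*(-26) + (-18499 + 4320) = 13*(-26) - 14179 = -338 - 14179 = -14517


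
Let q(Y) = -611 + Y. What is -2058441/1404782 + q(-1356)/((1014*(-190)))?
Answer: -196908018433/135322650060 ≈ -1.4551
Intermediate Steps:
-2058441/1404782 + q(-1356)/((1014*(-190))) = -2058441/1404782 + (-611 - 1356)/((1014*(-190))) = -2058441*1/1404782 - 1967/(-192660) = -2058441/1404782 - 1967*(-1/192660) = -2058441/1404782 + 1967/192660 = -196908018433/135322650060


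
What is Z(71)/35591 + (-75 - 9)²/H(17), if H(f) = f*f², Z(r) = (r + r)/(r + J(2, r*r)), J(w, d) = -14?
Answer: 14315113118/9966939231 ≈ 1.4363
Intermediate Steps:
Z(r) = 2*r/(-14 + r) (Z(r) = (r + r)/(r - 14) = (2*r)/(-14 + r) = 2*r/(-14 + r))
H(f) = f³
Z(71)/35591 + (-75 - 9)²/H(17) = (2*71/(-14 + 71))/35591 + (-75 - 9)²/(17³) = (2*71/57)*(1/35591) + (-84)²/4913 = (2*71*(1/57))*(1/35591) + 7056*(1/4913) = (142/57)*(1/35591) + 7056/4913 = 142/2028687 + 7056/4913 = 14315113118/9966939231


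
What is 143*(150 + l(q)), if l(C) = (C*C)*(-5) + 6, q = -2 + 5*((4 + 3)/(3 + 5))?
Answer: 1169597/64 ≈ 18275.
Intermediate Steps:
q = 19/8 (q = -2 + 5*(7/8) = -2 + 35/8 = 19/8 ≈ 2.3750)
l(C) = 6 - 5*C**2 (l(C) = C**2*(-5) + 6 = -5*C**2 + 6 = 6 - 5*C**2)
143*(150 + l(q)) = 143*(150 + (6 - 5*(19/8)**2)) = 143*(150 + (6 - 5*361/64)) = 143*(150 + (6 - 1805/64)) = 143*(150 - 1421/64) = 143*(8179/64) = 1169597/64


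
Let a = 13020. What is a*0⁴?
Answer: 0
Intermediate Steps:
a*0⁴ = 13020*0⁴ = 13020*0 = 0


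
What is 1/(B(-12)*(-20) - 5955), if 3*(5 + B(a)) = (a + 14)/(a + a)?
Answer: -9/52690 ≈ -0.00017081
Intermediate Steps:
B(a) = -5 + (14 + a)/(6*a) (B(a) = -5 + ((a + 14)/(a + a))/3 = -5 + ((14 + a)/((2*a)))/3 = -5 + ((14 + a)*(1/(2*a)))/3 = -5 + ((14 + a)/(2*a))/3 = -5 + (14 + a)/(6*a))
1/(B(-12)*(-20) - 5955) = 1/(((1/6)*(14 - 29*(-12))/(-12))*(-20) - 5955) = 1/(((1/6)*(-1/12)*(14 + 348))*(-20) - 5955) = 1/(((1/6)*(-1/12)*362)*(-20) - 5955) = 1/(-181/36*(-20) - 5955) = 1/(905/9 - 5955) = 1/(-52690/9) = -9/52690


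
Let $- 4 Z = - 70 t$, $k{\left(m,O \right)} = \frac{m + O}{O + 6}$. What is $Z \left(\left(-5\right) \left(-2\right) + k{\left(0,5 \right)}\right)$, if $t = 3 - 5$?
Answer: $- \frac{4025}{11} \approx -365.91$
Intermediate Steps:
$t = -2$
$k{\left(m,O \right)} = \frac{O + m}{6 + O}$
$Z = -35$ ($Z = - \frac{\left(-70\right) \left(-2\right)}{4} = \left(- \frac{1}{4}\right) 140 = -35$)
$Z \left(\left(-5\right) \left(-2\right) + k{\left(0,5 \right)}\right) = - 35 \left(\left(-5\right) \left(-2\right) + \frac{5 + 0}{6 + 5}\right) = - 35 \left(10 + \frac{1}{11} \cdot 5\right) = - 35 \left(10 + \frac{5}{11}\right) = \left(-35\right) \frac{115}{11} = - \frac{4025}{11}$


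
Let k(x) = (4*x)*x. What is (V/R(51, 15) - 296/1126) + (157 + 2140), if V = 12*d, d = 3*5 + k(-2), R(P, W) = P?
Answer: 22051883/9571 ≈ 2304.0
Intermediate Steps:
k(x) = 4*x²
d = 31 (d = 3*5 + 4*(-2)² = 15 + 4*4 = 15 + 16 = 31)
V = 372 (V = 12*31 = 372)
(V/R(51, 15) - 296/1126) + (157 + 2140) = (372/51 - 296/1126) + (157 + 2140) = (372*(1/51) - 296*1/1126) + 2297 = (124/17 - 148/563) + 2297 = 67296/9571 + 2297 = 22051883/9571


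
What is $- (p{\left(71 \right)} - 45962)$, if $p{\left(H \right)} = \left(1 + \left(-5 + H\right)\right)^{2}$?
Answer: $41473$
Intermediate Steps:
$p{\left(H \right)} = \left(-4 + H\right)^{2}$
$- (p{\left(71 \right)} - 45962) = - (\left(-4 + 71\right)^{2} - 45962) = - (67^{2} - 45962) = - (4489 - 45962) = \left(-1\right) \left(-41473\right) = 41473$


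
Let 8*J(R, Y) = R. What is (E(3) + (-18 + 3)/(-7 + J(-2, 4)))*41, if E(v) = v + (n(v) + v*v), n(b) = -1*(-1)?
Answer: 17917/29 ≈ 617.83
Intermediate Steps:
n(b) = 1
J(R, Y) = R/8
E(v) = 1 + v + v² (E(v) = v + (1 + v*v) = v + (1 + v²) = 1 + v + v²)
(E(3) + (-18 + 3)/(-7 + J(-2, 4)))*41 = ((1 + 3 + 3²) + (-18 + 3)/(-7 + (⅛)*(-2)))*41 = ((1 + 3 + 9) - 15/(-7 - ¼))*41 = (13 - 15/(-29/4))*41 = (13 - 15*(-4/29))*41 = (13 + 60/29)*41 = (437/29)*41 = 17917/29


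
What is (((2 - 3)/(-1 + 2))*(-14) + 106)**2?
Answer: 14400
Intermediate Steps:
(((2 - 3)/(-1 + 2))*(-14) + 106)**2 = (-1/1*(-14) + 106)**2 = (-1*1*(-14) + 106)**2 = (-1*(-14) + 106)**2 = (14 + 106)**2 = 120**2 = 14400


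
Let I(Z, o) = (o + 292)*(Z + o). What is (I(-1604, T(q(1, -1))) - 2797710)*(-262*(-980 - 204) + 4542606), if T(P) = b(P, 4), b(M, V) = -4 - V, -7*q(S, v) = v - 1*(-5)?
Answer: -15798423327652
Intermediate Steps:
q(S, v) = -5/7 - v/7 (q(S, v) = -(v - 1*(-5))/7 = -(v + 5)/7 = -(5 + v)/7 = -5/7 - v/7)
T(P) = -8 (T(P) = -4 - 1*4 = -4 - 4 = -8)
I(Z, o) = (292 + o)*(Z + o)
(I(-1604, T(q(1, -1))) - 2797710)*(-262*(-980 - 204) + 4542606) = (((-8)² + 292*(-1604) + 292*(-8) - 1604*(-8)) - 2797710)*(-262*(-980 - 204) + 4542606) = ((64 - 468368 - 2336 + 12832) - 2797710)*(-262*(-1184) + 4542606) = (-457808 - 2797710)*(310208 + 4542606) = -3255518*4852814 = -15798423327652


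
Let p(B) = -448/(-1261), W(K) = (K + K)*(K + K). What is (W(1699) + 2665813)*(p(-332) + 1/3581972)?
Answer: 22806695903267589/4516866692 ≈ 5.0492e+6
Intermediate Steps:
W(K) = 4*K² (W(K) = (2*K)*(2*K) = 4*K²)
p(B) = 448/1261 (p(B) = -448*(-1/1261) = 448/1261)
(W(1699) + 2665813)*(p(-332) + 1/3581972) = (4*1699² + 2665813)*(448/1261 + 1/3581972) = (4*2886601 + 2665813)*(448/1261 + 1/3581972) = (11546404 + 2665813)*(1604724717/4516866692) = 14212217*(1604724717/4516866692) = 22806695903267589/4516866692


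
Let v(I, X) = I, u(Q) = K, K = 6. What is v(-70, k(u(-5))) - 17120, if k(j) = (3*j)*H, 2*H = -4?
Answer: -17190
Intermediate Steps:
H = -2 (H = (1/2)*(-4) = -2)
u(Q) = 6
k(j) = -6*j (k(j) = (3*j)*(-2) = -6*j)
v(-70, k(u(-5))) - 17120 = -70 - 17120 = -17190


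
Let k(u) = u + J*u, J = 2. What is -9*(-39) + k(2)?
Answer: 357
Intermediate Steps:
k(u) = 3*u (k(u) = u + 2*u = 3*u)
-9*(-39) + k(2) = -9*(-39) + 3*2 = 351 + 6 = 357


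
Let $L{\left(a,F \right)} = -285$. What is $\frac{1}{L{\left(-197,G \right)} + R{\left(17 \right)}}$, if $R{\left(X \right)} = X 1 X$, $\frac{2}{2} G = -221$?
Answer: $\frac{1}{4} \approx 0.25$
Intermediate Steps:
$G = -221$
$R{\left(X \right)} = X^{2}$ ($R{\left(X \right)} = X X = X^{2}$)
$\frac{1}{L{\left(-197,G \right)} + R{\left(17 \right)}} = \frac{1}{-285 + 17^{2}} = \frac{1}{-285 + 289} = \frac{1}{4}$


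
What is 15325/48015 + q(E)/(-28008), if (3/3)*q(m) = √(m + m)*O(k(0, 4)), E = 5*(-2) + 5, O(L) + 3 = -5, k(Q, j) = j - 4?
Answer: 3065/9603 + I*√10/3501 ≈ 0.31917 + 0.00090325*I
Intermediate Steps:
k(Q, j) = -4 + j
O(L) = -8 (O(L) = -3 - 5 = -8)
E = -5 (E = -10 + 5 = -5)
q(m) = -8*√2*√m (q(m) = √(m + m)*(-8) = √(2*m)*(-8) = (√2*√m)*(-8) = -8*√2*√m)
15325/48015 + q(E)/(-28008) = 15325/48015 - 8*√2*√(-5)/(-28008) = 15325*(1/48015) - 8*√2*I*√5*(-1/28008) = 3065/9603 - 8*I*√10*(-1/28008) = 3065/9603 + I*√10/3501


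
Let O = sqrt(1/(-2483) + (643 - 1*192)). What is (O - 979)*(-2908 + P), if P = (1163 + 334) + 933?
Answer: 467962 - 956*sqrt(695135714)/2483 ≈ 4.5781e+5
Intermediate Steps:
P = 2430 (P = 1497 + 933 = 2430)
O = 2*sqrt(695135714)/2483 (O = sqrt(-1/2483 + (643 - 192)) = sqrt(-1/2483 + 451) = sqrt(1119832/2483) = 2*sqrt(695135714)/2483 ≈ 21.237)
(O - 979)*(-2908 + P) = (2*sqrt(695135714)/2483 - 979)*(-2908 + 2430) = (-979 + 2*sqrt(695135714)/2483)*(-478) = 467962 - 956*sqrt(695135714)/2483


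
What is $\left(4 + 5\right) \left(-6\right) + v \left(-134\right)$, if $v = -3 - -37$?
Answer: $-4610$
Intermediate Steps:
$v = 34$ ($v = -3 + 37 = 34$)
$\left(4 + 5\right) \left(-6\right) + v \left(-134\right) = \left(4 + 5\right) \left(-6\right) + 34 \left(-134\right) = 9 \left(-6\right) - 4556 = -54 - 4556 = -4610$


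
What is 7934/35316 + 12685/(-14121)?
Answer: -6221249/9235134 ≈ -0.67365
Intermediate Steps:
7934/35316 + 12685/(-14121) = 7934*(1/35316) + 12685*(-1/14121) = 3967/17658 - 12685/14121 = -6221249/9235134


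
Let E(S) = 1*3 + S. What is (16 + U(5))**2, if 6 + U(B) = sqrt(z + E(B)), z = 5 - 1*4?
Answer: 169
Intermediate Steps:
z = 1 (z = 5 - 4 = 1)
E(S) = 3 + S
U(B) = -6 + sqrt(4 + B) (U(B) = -6 + sqrt(1 + (3 + B)) = -6 + sqrt(4 + B))
(16 + U(5))**2 = (16 + (-6 + sqrt(4 + 5)))**2 = (16 + (-6 + sqrt(9)))**2 = (16 + (-6 + 3))**2 = (16 - 3)**2 = 13**2 = 169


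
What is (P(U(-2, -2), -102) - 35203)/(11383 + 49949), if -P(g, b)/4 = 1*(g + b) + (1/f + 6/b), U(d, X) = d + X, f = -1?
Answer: -197057/347548 ≈ -0.56699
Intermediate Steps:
U(d, X) = X + d
P(g, b) = 4 - 24/b - 4*b - 4*g (P(g, b) = -4*(1*(g + b) + (1/(-1) + 6/b)) = -4*(1*(b + g) + (1*(-1) + 6/b)) = -4*((b + g) + (-1 + 6/b)) = -4*(-1 + b + g + 6/b) = 4 - 24/b - 4*b - 4*g)
(P(U(-2, -2), -102) - 35203)/(11383 + 49949) = (4*(-6 - 102*(1 - 1*(-102) - (-2 - 2)))/(-102) - 35203)/(11383 + 49949) = (4*(-1/102)*(-6 - 102*(1 + 102 - 1*(-4))) - 35203)/61332 = (4*(-1/102)*(-6 - 102*(1 + 102 + 4)) - 35203)*(1/61332) = (4*(-1/102)*(-6 - 102*107) - 35203)*(1/61332) = (4*(-1/102)*(-6 - 10914) - 35203)*(1/61332) = (4*(-1/102)*(-10920) - 35203)*(1/61332) = (7280/17 - 35203)*(1/61332) = -591171/17*1/61332 = -197057/347548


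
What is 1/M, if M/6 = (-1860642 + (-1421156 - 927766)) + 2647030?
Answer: -1/9375204 ≈ -1.0666e-7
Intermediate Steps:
M = -9375204 (M = 6*((-1860642 + (-1421156 - 927766)) + 2647030) = 6*((-1860642 - 2348922) + 2647030) = 6*(-4209564 + 2647030) = 6*(-1562534) = -9375204)
1/M = 1/(-9375204) = -1/9375204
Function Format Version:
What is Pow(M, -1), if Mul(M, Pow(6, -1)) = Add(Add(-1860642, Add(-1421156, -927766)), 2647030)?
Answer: Rational(-1, 9375204) ≈ -1.0666e-7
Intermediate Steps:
M = -9375204 (M = Mul(6, Add(Add(-1860642, Add(-1421156, -927766)), 2647030)) = Mul(6, Add(Add(-1860642, -2348922), 2647030)) = Mul(6, Add(-4209564, 2647030)) = Mul(6, -1562534) = -9375204)
Pow(M, -1) = Pow(-9375204, -1) = Rational(-1, 9375204)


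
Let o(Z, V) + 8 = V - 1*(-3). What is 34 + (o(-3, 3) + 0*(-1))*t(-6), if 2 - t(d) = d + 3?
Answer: 24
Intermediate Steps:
o(Z, V) = -5 + V (o(Z, V) = -8 + (V - 1*(-3)) = -8 + (V + 3) = -8 + (3 + V) = -5 + V)
t(d) = -1 - d (t(d) = 2 - (d + 3) = 2 - (3 + d) = 2 + (-3 - d) = -1 - d)
34 + (o(-3, 3) + 0*(-1))*t(-6) = 34 + ((-5 + 3) + 0*(-1))*(-1 - 1*(-6)) = 34 + (-2 + 0)*(-1 + 6) = 34 - 2*5 = 34 - 10 = 24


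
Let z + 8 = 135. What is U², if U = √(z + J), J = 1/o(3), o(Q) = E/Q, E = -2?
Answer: 251/2 ≈ 125.50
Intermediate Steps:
o(Q) = -2/Q
z = 127 (z = -8 + 135 = 127)
J = -3/2 (J = 1/(-2/3) = 1/(-2*⅓) = 1/(-⅔) = -3/2 ≈ -1.5000)
U = √502/2 (U = √(127 - 3/2) = √(251/2) = √502/2 ≈ 11.203)
U² = (√502/2)² = 251/2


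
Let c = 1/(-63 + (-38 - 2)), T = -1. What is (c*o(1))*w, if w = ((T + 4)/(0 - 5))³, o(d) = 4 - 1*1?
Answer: 81/12875 ≈ 0.0062913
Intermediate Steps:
o(d) = 3 (o(d) = 4 - 1 = 3)
w = -27/125 (w = ((-1 + 4)/(0 - 5))³ = (3/(-5))³ = (3*(-⅕))³ = (-⅗)³ = -27/125 ≈ -0.21600)
c = -1/103 (c = 1/(-63 - 40) = 1/(-103) = -1/103 ≈ -0.0097087)
(c*o(1))*w = -1/103*3*(-27/125) = -3/103*(-27/125) = 81/12875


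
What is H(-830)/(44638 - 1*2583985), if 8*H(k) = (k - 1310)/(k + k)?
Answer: -107/1686126408 ≈ -6.3459e-8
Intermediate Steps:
H(k) = (-1310 + k)/(16*k) (H(k) = ((k - 1310)/(k + k))/8 = ((-1310 + k)/((2*k)))/8 = ((-1310 + k)*(1/(2*k)))/8 = ((-1310 + k)/(2*k))/8 = (-1310 + k)/(16*k))
H(-830)/(44638 - 1*2583985) = ((1/16)*(-1310 - 830)/(-830))/(44638 - 1*2583985) = ((1/16)*(-1/830)*(-2140))/(44638 - 2583985) = (107/664)/(-2539347) = (107/664)*(-1/2539347) = -107/1686126408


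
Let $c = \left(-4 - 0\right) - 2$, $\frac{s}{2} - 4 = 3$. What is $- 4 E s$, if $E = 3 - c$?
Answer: $-504$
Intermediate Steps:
$s = 14$ ($s = 8 + 2 \cdot 3 = 8 + 6 = 14$)
$c = -6$ ($c = \left(-4 + 0\right) - 2 = -4 - 2 = -6$)
$E = 9$ ($E = 3 - -6 = 3 + 6 = 9$)
$- 4 E s = \left(-4\right) 9 \cdot 14 = \left(-36\right) 14 = -504$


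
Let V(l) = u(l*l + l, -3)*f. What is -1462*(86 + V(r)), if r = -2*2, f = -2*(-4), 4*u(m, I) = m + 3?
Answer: -169592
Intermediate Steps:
u(m, I) = 3/4 + m/4 (u(m, I) = (m + 3)/4 = (3 + m)/4 = 3/4 + m/4)
f = 8
r = -4
V(l) = 6 + 2*l + 2*l**2 (V(l) = (3/4 + (l*l + l)/4)*8 = (3/4 + (l**2 + l)/4)*8 = (3/4 + (l + l**2)/4)*8 = (3/4 + (l/4 + l**2/4))*8 = (3/4 + l/4 + l**2/4)*8 = 6 + 2*l + 2*l**2)
-1462*(86 + V(r)) = -1462*(86 + (6 + 2*(-4)*(1 - 4))) = -1462*(86 + (6 + 2*(-4)*(-3))) = -1462*(86 + (6 + 24)) = -1462*(86 + 30) = -1462*116 = -169592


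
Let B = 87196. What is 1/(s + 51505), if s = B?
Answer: 1/138701 ≈ 7.2098e-6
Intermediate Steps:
s = 87196
1/(s + 51505) = 1/(87196 + 51505) = 1/138701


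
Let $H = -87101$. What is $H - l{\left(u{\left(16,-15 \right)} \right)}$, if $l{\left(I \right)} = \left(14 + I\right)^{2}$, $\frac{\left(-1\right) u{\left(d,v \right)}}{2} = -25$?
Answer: $-91197$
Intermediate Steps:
$u{\left(d,v \right)} = 50$ ($u{\left(d,v \right)} = \left(-2\right) \left(-25\right) = 50$)
$H - l{\left(u{\left(16,-15 \right)} \right)} = -87101 - \left(14 + 50\right)^{2} = -87101 - 64^{2} = -87101 - 4096 = -91197$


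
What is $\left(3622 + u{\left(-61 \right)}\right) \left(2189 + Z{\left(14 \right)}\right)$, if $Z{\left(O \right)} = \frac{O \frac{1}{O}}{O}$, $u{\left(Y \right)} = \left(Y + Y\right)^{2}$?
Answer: $\frac{283576691}{7} \approx 4.0511 \cdot 10^{7}$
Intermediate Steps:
$u{\left(Y \right)} = 4 Y^{2}$ ($u{\left(Y \right)} = \left(2 Y\right)^{2} = 4 Y^{2}$)
$Z{\left(O \right)} = \frac{1}{O}$ ($Z{\left(O \right)} = 1 \frac{1}{O} = \frac{1}{O}$)
$\left(3622 + u{\left(-61 \right)}\right) \left(2189 + Z{\left(14 \right)}\right) = \left(3622 + 4 \left(-61\right)^{2}\right) \left(2189 + \frac{1}{14}\right) = \left(3622 + 4 \cdot 3721\right) \left(2189 + \frac{1}{14}\right) = \left(3622 + 14884\right) \frac{30647}{14} = 18506 \cdot \frac{30647}{14} = \frac{283576691}{7}$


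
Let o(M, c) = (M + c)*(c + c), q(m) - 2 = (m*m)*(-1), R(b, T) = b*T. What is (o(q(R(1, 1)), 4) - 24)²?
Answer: 256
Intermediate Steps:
R(b, T) = T*b
q(m) = 2 - m² (q(m) = 2 + (m*m)*(-1) = 2 + m²*(-1) = 2 - m²)
o(M, c) = 2*c*(M + c) (o(M, c) = (M + c)*(2*c) = 2*c*(M + c))
(o(q(R(1, 1)), 4) - 24)² = (2*4*((2 - (1*1)²) + 4) - 24)² = (2*4*((2 - 1*1²) + 4) - 24)² = (2*4*((2 - 1*1) + 4) - 24)² = (2*4*((2 - 1) + 4) - 24)² = (2*4*(1 + 4) - 24)² = (2*4*5 - 24)² = (40 - 24)² = 16² = 256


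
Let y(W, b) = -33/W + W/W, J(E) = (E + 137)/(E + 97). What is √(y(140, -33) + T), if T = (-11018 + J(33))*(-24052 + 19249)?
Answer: √43817399321605/910 ≈ 7274.1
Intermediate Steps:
J(E) = (137 + E)/(97 + E)
y(W, b) = 1 - 33/W (y(W, b) = -33/W + 1 = 1 - 33/W)
T = 687871251/13 (T = (-11018 + (137 + 33)/(97 + 33))*(-24052 + 19249) = (-11018 + 170/130)*(-4803) = (-11018 + (1/130)*170)*(-4803) = (-11018 + 17/13)*(-4803) = -143217/13*(-4803) = 687871251/13 ≈ 5.2913e+7)
√(y(140, -33) + T) = √((-33 + 140)/140 + 687871251/13) = √((1/140)*107 + 687871251/13) = √(107/140 + 687871251/13) = √(96301976531/1820) = √43817399321605/910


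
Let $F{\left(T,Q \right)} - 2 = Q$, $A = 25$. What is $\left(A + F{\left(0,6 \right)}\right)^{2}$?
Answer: $1089$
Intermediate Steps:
$F{\left(T,Q \right)} = 2 + Q$
$\left(A + F{\left(0,6 \right)}\right)^{2} = \left(25 + \left(2 + 6\right)\right)^{2} = \left(25 + 8\right)^{2} = 33^{2} = 1089$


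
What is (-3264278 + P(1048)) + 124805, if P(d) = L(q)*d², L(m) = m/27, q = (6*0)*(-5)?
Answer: -3139473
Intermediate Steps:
q = 0 (q = 0*(-5) = 0)
L(m) = m/27 (L(m) = m*(1/27) = m/27)
P(d) = 0 (P(d) = ((1/27)*0)*d² = 0*d² = 0)
(-3264278 + P(1048)) + 124805 = (-3264278 + 0) + 124805 = -3264278 + 124805 = -3139473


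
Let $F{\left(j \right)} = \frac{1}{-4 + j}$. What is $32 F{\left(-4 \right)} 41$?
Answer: $-164$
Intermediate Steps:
$32 F{\left(-4 \right)} 41 = \frac{32}{-4 - 4} \cdot 41 = \frac{32}{-8} \cdot 41 = 32 \left(- \frac{1}{8}\right) 41 = \left(-4\right) 41 = -164$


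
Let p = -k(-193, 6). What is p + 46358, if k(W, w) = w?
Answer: 46352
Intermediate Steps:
p = -6 (p = -1*6 = -6)
p + 46358 = -6 + 46358 = 46352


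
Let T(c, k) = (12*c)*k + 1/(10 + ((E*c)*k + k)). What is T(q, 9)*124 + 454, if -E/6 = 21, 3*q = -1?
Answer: -1591846/397 ≈ -4009.7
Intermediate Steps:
q = -1/3 (q = (1/3)*(-1) = -1/3 ≈ -0.33333)
E = -126 (E = -6*21 = -126)
T(c, k) = 1/(10 + k - 126*c*k) + 12*c*k (T(c, k) = (12*c)*k + 1/(10 + ((-126*c)*k + k)) = 12*c*k + 1/(10 + (-126*c*k + k)) = 12*c*k + 1/(10 + (k - 126*c*k)) = 12*c*k + 1/(10 + k - 126*c*k) = 1/(10 + k - 126*c*k) + 12*c*k)
T(q, 9)*124 + 454 = ((1 - 1512*(-1/3)**2*9**2 + 12*(-1/3)*9**2 + 120*(-1/3)*9)/(10 + 9 - 126*(-1/3)*9))*124 + 454 = ((1 - 1512*1/9*81 + 12*(-1/3)*81 - 360)/(10 + 9 + 378))*124 + 454 = ((1 - 13608 - 324 - 360)/397)*124 + 454 = ((1/397)*(-14291))*124 + 454 = -14291/397*124 + 454 = -1772084/397 + 454 = -1591846/397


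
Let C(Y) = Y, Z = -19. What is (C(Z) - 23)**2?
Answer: 1764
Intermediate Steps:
(C(Z) - 23)**2 = (-19 - 23)**2 = (-42)**2 = 1764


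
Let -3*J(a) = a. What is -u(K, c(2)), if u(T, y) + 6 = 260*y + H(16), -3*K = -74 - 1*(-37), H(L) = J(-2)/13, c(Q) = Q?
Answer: -20048/39 ≈ -514.05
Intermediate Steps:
J(a) = -a/3
H(L) = 2/39 (H(L) = -1/3*(-2)/13 = (2/3)*(1/13) = 2/39)
K = 37/3 (K = -(-74 - 1*(-37))/3 = -(-74 + 37)/3 = -1/3*(-37) = 37/3 ≈ 12.333)
u(T, y) = -232/39 + 260*y (u(T, y) = -6 + (260*y + 2/39) = -6 + (2/39 + 260*y) = -232/39 + 260*y)
-u(K, c(2)) = -(-232/39 + 260*2) = -(-232/39 + 520) = -1*20048/39 = -20048/39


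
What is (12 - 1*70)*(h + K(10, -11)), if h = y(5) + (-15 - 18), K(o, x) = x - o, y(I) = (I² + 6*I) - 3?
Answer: 116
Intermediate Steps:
y(I) = -3 + I² + 6*I
h = 19 (h = (-3 + 5² + 6*5) + (-15 - 18) = (-3 + 25 + 30) - 33 = 52 - 33 = 19)
(12 - 1*70)*(h + K(10, -11)) = (12 - 1*70)*(19 + (-11 - 1*10)) = (12 - 70)*(19 + (-11 - 10)) = -58*(19 - 21) = -58*(-2) = 116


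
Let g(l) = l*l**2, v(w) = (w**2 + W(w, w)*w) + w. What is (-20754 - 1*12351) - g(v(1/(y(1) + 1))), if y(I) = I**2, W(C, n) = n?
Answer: -33106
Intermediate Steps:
v(w) = w + 2*w**2 (v(w) = (w**2 + w*w) + w = (w**2 + w**2) + w = 2*w**2 + w = w + 2*w**2)
g(l) = l**3
(-20754 - 1*12351) - g(v(1/(y(1) + 1))) = (-20754 - 1*12351) - ((1 + 2/(1**2 + 1))/(1**2 + 1))**3 = (-20754 - 12351) - ((1 + 2/(1 + 1))/(1 + 1))**3 = -33105 - ((1 + 2/2)/2)**3 = -33105 - ((1 + 2*(1/2))/2)**3 = -33105 - ((1 + 1)/2)**3 = -33105 - ((1/2)*2)**3 = -33105 - 1*1**3 = -33105 - 1*1 = -33105 - 1 = -33106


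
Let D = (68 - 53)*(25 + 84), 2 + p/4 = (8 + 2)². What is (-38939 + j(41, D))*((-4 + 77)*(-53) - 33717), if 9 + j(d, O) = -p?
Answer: 1478633240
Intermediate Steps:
p = 392 (p = -8 + 4*(8 + 2)² = -8 + 4*10² = -8 + 4*100 = -8 + 400 = 392)
D = 1635 (D = 15*109 = 1635)
j(d, O) = -401 (j(d, O) = -9 - 1*392 = -9 - 392 = -401)
(-38939 + j(41, D))*((-4 + 77)*(-53) - 33717) = (-38939 - 401)*((-4 + 77)*(-53) - 33717) = -39340*(73*(-53) - 33717) = -39340*(-3869 - 33717) = -39340*(-37586) = 1478633240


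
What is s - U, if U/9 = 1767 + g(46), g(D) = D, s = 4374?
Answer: -11943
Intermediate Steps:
U = 16317 (U = 9*(1767 + 46) = 9*1813 = 16317)
s - U = 4374 - 1*16317 = 4374 - 16317 = -11943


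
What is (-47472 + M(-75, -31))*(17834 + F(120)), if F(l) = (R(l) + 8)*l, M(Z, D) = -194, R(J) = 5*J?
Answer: -4327786804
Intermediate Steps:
F(l) = l*(8 + 5*l) (F(l) = (5*l + 8)*l = (8 + 5*l)*l = l*(8 + 5*l))
(-47472 + M(-75, -31))*(17834 + F(120)) = (-47472 - 194)*(17834 + 120*(8 + 5*120)) = -47666*(17834 + 120*(8 + 600)) = -47666*(17834 + 120*608) = -47666*(17834 + 72960) = -47666*90794 = -4327786804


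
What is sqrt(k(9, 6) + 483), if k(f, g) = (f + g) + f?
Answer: 13*sqrt(3) ≈ 22.517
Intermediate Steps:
k(f, g) = g + 2*f
sqrt(k(9, 6) + 483) = sqrt((6 + 2*9) + 483) = sqrt((6 + 18) + 483) = sqrt(24 + 483) = sqrt(507) = 13*sqrt(3)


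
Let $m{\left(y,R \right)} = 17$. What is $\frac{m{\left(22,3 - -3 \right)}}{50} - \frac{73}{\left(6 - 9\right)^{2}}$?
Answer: $- \frac{3497}{450} \approx -7.7711$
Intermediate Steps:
$\frac{m{\left(22,3 - -3 \right)}}{50} - \frac{73}{\left(6 - 9\right)^{2}} = \frac{17}{50} - \frac{73}{\left(6 - 9\right)^{2}} = 17 \cdot \frac{1}{50} - \frac{73}{\left(-3\right)^{2}} = \frac{17}{50} - \frac{73}{9} = - \frac{3497}{450}$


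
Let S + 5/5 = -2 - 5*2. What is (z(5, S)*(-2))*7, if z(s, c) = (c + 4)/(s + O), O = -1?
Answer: 63/2 ≈ 31.500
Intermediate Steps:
S = -13 (S = -1 + (-2 - 5*2) = -1 + (-2 - 10) = -1 - 12 = -13)
z(s, c) = (4 + c)/(-1 + s) (z(s, c) = (c + 4)/(s - 1) = (4 + c)/(-1 + s))
(z(5, S)*(-2))*7 = (((4 - 13)/(-1 + 5))*(-2))*7 = ((-9/4)*(-2))*7 = (((¼)*(-9))*(-2))*7 = -9/4*(-2)*7 = (9/2)*7 = 63/2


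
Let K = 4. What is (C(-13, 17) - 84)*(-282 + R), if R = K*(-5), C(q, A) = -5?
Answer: 26878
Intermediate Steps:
R = -20 (R = 4*(-5) = -20)
(C(-13, 17) - 84)*(-282 + R) = (-5 - 84)*(-282 - 20) = -89*(-302) = 26878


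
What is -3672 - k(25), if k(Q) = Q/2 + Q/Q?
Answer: -7371/2 ≈ -3685.5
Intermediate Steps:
k(Q) = 1 + Q/2 (k(Q) = Q*(½) + 1 = Q/2 + 1 = 1 + Q/2)
-3672 - k(25) = -3672 - (1 + (½)*25) = -3672 - (1 + 25/2) = -3672 - 1*27/2 = -3672 - 27/2 = -7371/2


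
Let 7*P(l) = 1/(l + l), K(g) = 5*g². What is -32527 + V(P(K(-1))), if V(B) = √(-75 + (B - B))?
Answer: -32527 + 5*I*√3 ≈ -32527.0 + 8.6602*I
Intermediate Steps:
P(l) = 1/(14*l) (P(l) = 1/(7*(l + l)) = 1/(7*((2*l))) = (1/(2*l))/7 = 1/(14*l))
V(B) = 5*I*√3 (V(B) = √(-75 + 0) = √(-75) = 5*I*√3)
-32527 + V(P(K(-1))) = -32527 + 5*I*√3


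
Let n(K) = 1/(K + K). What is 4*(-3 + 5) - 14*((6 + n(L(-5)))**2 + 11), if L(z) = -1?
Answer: -1139/2 ≈ -569.50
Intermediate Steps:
n(K) = 1/(2*K)
4*(-3 + 5) - 14*((6 + n(L(-5)))**2 + 11) = 4*(-3 + 5) - 14*((6 + (1/2)/(-1))**2 + 11) = 4*2 - 14*((6 + (1/2)*(-1))**2 + 11) = 8 - 14*((6 - 1/2)**2 + 11) = 8 - 14*((11/2)**2 + 11) = 8 - 14*(121/4 + 11) = 8 - 14*165/4 = 8 - 1155/2 = -1139/2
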